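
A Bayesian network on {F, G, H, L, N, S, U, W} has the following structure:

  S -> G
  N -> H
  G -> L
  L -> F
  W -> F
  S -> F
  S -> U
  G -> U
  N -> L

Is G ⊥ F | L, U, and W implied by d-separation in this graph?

There are 3 undirected paths between G and F; checking each against the conditioning set {L, U, W}:
  1. G ← S → F — S:fork[open] ⇒ active
  2. G → L → F — L:chain[blocks] ⇒ blocked
  3. G → U ← S → F — U:collider[open]; S:fork[open] ⇒ active
Because an active path exists, G and F are not d-separated.

No — G and F are not d-separated given {L, U, W}.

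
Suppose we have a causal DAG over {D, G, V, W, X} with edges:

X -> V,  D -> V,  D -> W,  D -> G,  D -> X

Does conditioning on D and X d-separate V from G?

Yes

There are 2 undirected paths between V and G; checking each against the conditioning set {D, X}:
  1. V ← D → G — D:fork[blocks] ⇒ blocked
  2. V ← X ← D → G — X:chain[blocks]; D:fork[blocks] ⇒ blocked
Every path is blocked, so V and G are d-separated given {D, X}.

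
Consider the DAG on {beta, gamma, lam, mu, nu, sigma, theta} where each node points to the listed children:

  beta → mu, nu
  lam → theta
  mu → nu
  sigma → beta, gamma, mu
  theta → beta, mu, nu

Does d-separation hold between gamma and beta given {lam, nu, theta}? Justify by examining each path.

We examine all 6 paths between gamma and beta:
Path 1: gamma ← sigma → mu ← beta
  sigma is a fork and sigma is not conditioned on; mu is a collider and its descendant nu is conditioned on, which opens it — no node blocks this path, so it is active.
Path 2: gamma ← sigma → mu ← theta → beta
  theta is a fork here and theta is conditioned on, so the path is blocked at theta.
Path 3: gamma ← sigma → mu ← theta → nu ← beta
  theta is a fork here and theta is conditioned on, so the path is blocked at theta.
Path 4: gamma ← sigma → mu → nu ← beta
  sigma is a fork and sigma is not conditioned on; mu is a chain and mu is not conditioned on; nu is a collider and nu is conditioned on, which opens it — no node blocks this path, so it is active.
Path 5: gamma ← sigma → mu → nu ← theta → beta
  theta is a fork here and theta is conditioned on, so the path is blocked at theta.
Path 6: gamma ← sigma → beta
  sigma is a fork and sigma is not conditioned on — no node blocks this path, so it is active.
Since the path gamma ← sigma → mu ← beta is active, gamma and beta are not d-separated given {lam, nu, theta}.

No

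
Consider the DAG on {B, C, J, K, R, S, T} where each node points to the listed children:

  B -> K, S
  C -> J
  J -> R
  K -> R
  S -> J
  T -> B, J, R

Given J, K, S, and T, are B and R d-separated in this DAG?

Enumerating the 5 paths from B to R and testing each for blocking by {J, K, S, T}:
  1. B → K → R — K:chain[blocks] ⇒ blocked
  2. B ← T → J → R — T:fork[blocks]; J:chain[blocks] ⇒ blocked
  3. B ← T → R — T:fork[blocks] ⇒ blocked
  4. B → S → J ← T → R — S:chain[blocks]; J:collider[open]; T:fork[blocks] ⇒ blocked
  5. B → S → J → R — S:chain[blocks]; J:chain[blocks] ⇒ blocked
All paths are blocked; B ⊥ R | {J, K, S, T} holds.

Yes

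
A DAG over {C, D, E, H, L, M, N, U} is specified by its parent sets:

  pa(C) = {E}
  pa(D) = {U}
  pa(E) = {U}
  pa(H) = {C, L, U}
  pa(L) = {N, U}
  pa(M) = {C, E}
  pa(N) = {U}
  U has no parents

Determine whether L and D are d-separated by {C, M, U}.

Yes

We examine all 5 paths between L and D:
  1. L → H ← U → D — H:collider[blocks]; U:fork[blocks] ⇒ blocked
  2. L → H ← C ← E ← U → D — H:collider[blocks]; C:chain[blocks]; E:chain[open]; U:fork[blocks] ⇒ blocked
  3. L → H ← C → M ← E ← U → D — H:collider[blocks]; C:fork[blocks]; M:collider[open]; E:chain[open]; U:fork[blocks] ⇒ blocked
  4. L ← U → D — U:fork[blocks] ⇒ blocked
  5. L ← N ← U → D — N:chain[open]; U:fork[blocks] ⇒ blocked
All paths are blocked; L ⊥ D | {C, M, U} holds.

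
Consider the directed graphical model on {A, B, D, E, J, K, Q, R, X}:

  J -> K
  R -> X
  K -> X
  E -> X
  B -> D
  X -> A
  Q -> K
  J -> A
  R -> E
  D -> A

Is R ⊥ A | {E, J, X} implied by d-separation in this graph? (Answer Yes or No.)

Yes

We examine all 4 paths between R and A:
Path 1: R → X → A
  X is a chain here and X is conditioned on, so the path is blocked at X.
Path 2: R → X ← K ← J → A
  J is a fork here and J is conditioned on, so the path is blocked at J.
Path 3: R → E → X → A
  E is a chain here and E is conditioned on, so the path is blocked at E.
Path 4: R → E → X ← K ← J → A
  E is a chain here and E is conditioned on, so the path is blocked at E.
All paths are blocked; R ⊥ A | {E, J, X} holds.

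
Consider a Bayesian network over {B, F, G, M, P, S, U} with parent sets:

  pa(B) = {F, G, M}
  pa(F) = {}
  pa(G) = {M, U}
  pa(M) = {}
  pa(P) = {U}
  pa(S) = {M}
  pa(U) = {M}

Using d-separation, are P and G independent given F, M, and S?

No — P and G are not d-separated given {F, M, S}.

3 paths connect P and G; each must be blocked for d-separation to hold:
Path 1: P ← U → G
  U is a fork and U is not conditioned on — no node blocks this path, so it is active.
Path 2: P ← U ← M → G
  M is a fork here and M is conditioned on, so the path is blocked at M.
Path 3: P ← U ← M → B ← G
  M is a fork here and M is conditioned on, so the path is blocked at M.
Because an active path exists, P and G are not d-separated.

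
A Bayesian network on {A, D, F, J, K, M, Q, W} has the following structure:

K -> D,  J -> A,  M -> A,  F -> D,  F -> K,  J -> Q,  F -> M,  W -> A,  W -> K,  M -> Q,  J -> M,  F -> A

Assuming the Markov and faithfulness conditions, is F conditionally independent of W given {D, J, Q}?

Enumerating the 6 paths from F to W and testing each for blocking by {D, J, Q}:
Path 1: F → M → Q ← J → A ← W
  J is a fork here and J is conditioned on, so the path is blocked at J.
Path 2: F → M → A ← W
  A is a collider here and neither A nor any of its descendants is conditioned on, so the collider stays closed — the path is blocked at A.
Path 3: F → M ← J → A ← W
  J is a fork here and J is conditioned on, so the path is blocked at J.
Path 4: F → D ← K ← W
  D is a collider and D is conditioned on, which opens it; K is a chain and K is not conditioned on — no node blocks this path, so it is active.
Path 5: F → A ← W
  A is a collider here and neither A nor any of its descendants is conditioned on, so the collider stays closed — the path is blocked at A.
Path 6: F → K ← W
  K is a collider and its descendant D is conditioned on, which opens it — no node blocks this path, so it is active.
Because an active path exists, F and W are not d-separated.

No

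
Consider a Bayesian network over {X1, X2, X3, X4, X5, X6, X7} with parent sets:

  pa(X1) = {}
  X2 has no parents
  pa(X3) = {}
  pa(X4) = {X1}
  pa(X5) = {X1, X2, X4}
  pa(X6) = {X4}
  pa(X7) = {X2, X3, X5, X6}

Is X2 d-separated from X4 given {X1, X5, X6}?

No

Enumerating the 6 paths from X2 to X4 and testing each for blocking by {X1, X5, X6}:
  1. X2 → X7 ← X5 ← X1 → X4 — X7:collider[blocks]; X5:chain[blocks]; X1:fork[blocks] ⇒ blocked
  2. X2 → X7 ← X5 ← X4 — X7:collider[blocks]; X5:chain[blocks] ⇒ blocked
  3. X2 → X7 ← X6 ← X4 — X7:collider[blocks]; X6:chain[blocks] ⇒ blocked
  4. X2 → X5 → X7 ← X6 ← X4 — X5:chain[blocks]; X7:collider[blocks]; X6:chain[blocks] ⇒ blocked
  5. X2 → X5 ← X1 → X4 — X5:collider[open]; X1:fork[blocks] ⇒ blocked
  6. X2 → X5 ← X4 — X5:collider[open] ⇒ active
Because an active path exists, X2 and X4 are not d-separated.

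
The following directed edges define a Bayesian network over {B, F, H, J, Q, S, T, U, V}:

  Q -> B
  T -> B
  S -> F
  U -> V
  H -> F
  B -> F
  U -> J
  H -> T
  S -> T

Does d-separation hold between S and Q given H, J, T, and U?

Enumerating the 4 paths from S to Q and testing each for blocking by {H, J, T, U}:
Path 1: S → F ← H → T → B ← Q
  F is a collider here and neither F nor any of its descendants is conditioned on, so the collider stays closed — the path is blocked at F.
Path 2: S → F ← B ← Q
  F is a collider here and neither F nor any of its descendants is conditioned on, so the collider stays closed — the path is blocked at F.
Path 3: S → T ← H → F ← B ← Q
  H is a fork here and H is conditioned on, so the path is blocked at H.
Path 4: S → T → B ← Q
  T is a chain here and T is conditioned on, so the path is blocked at T.
Since every path is blocked, d-separation holds.

Yes — S and Q are d-separated given {H, J, T, U}.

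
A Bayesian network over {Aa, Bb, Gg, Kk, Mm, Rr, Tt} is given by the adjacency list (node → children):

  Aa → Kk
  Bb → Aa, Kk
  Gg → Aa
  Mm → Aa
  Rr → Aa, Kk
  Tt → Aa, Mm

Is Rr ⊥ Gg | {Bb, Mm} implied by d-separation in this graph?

Yes

There are 3 undirected paths between Rr and Gg; checking each against the conditioning set {Bb, Mm}:
  1. Rr → Aa ← Gg — Aa:collider[blocks] ⇒ blocked
  2. Rr → Kk ← Bb → Aa ← Gg — Kk:collider[blocks]; Bb:fork[blocks]; Aa:collider[blocks] ⇒ blocked
  3. Rr → Kk ← Aa ← Gg — Kk:collider[blocks]; Aa:chain[open] ⇒ blocked
Every path is blocked, so Rr and Gg are d-separated given {Bb, Mm}.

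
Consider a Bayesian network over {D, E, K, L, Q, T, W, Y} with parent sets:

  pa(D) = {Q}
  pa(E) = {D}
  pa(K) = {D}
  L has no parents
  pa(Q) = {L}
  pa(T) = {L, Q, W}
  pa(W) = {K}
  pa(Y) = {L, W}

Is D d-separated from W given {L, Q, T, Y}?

We examine all 5 paths between D and W:
  1. D ← Q → T ← L → Y ← W — Q:fork[blocks]; T:collider[open]; L:fork[blocks]; Y:collider[open] ⇒ blocked
  2. D ← Q → T ← W — Q:fork[blocks]; T:collider[open] ⇒ blocked
  3. D ← Q ← L → T ← W — Q:chain[blocks]; L:fork[blocks]; T:collider[open] ⇒ blocked
  4. D ← Q ← L → Y ← W — Q:chain[blocks]; L:fork[blocks]; Y:collider[open] ⇒ blocked
  5. D → K → W — K:chain[open] ⇒ active
Since the path D → K → W is active, D and W are not d-separated given {L, Q, T, Y}.

No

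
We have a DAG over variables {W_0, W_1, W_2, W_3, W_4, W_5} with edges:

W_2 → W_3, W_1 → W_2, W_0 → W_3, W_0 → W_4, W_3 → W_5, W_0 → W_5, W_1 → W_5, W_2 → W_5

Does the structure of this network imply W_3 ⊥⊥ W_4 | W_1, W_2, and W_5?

No

4 paths connect W_3 and W_4; each must be blocked for d-separation to hold:
  1. W_3 ← W_0 → W_4 — W_0:fork[open] ⇒ active
  2. W_3 → W_5 ← W_0 → W_4 — W_5:collider[open]; W_0:fork[open] ⇒ active
  3. W_3 ← W_2 → W_5 ← W_0 → W_4 — W_2:fork[blocks]; W_5:collider[open]; W_0:fork[open] ⇒ blocked
  4. W_3 ← W_2 ← W_1 → W_5 ← W_0 → W_4 — W_2:chain[blocks]; W_1:fork[blocks]; W_5:collider[open]; W_0:fork[open] ⇒ blocked
Since the path W_3 ← W_0 → W_4 is active, W_3 and W_4 are not d-separated given {W_1, W_2, W_5}.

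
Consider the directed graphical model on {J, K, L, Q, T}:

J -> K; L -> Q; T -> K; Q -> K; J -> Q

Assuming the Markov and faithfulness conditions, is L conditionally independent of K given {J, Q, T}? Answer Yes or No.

Yes

We examine all 2 paths between L and K:
  1. L → Q ← J → K — Q:collider[open]; J:fork[blocks] ⇒ blocked
  2. L → Q → K — Q:chain[blocks] ⇒ blocked
Every path is blocked, so L and K are d-separated given {J, Q, T}.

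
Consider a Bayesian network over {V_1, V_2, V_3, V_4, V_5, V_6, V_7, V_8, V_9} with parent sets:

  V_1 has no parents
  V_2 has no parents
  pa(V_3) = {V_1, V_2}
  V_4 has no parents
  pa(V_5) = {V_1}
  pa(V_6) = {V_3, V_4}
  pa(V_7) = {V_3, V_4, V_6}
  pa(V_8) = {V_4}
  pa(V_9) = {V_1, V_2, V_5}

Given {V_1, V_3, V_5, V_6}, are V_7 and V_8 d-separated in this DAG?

There are 3 undirected paths between V_7 and V_8; checking each against the conditioning set {V_1, V_3, V_5, V_6}:
Path 1: V_7 ← V_6 ← V_4 → V_8
  V_6 is a chain here and V_6 is conditioned on, so the path is blocked at V_6.
Path 2: V_7 ← V_4 → V_8
  V_4 is a fork and V_4 is not conditioned on — no node blocks this path, so it is active.
Path 3: V_7 ← V_3 → V_6 ← V_4 → V_8
  V_3 is a fork here and V_3 is conditioned on, so the path is blocked at V_3.
Because an active path exists, V_7 and V_8 are not d-separated.

No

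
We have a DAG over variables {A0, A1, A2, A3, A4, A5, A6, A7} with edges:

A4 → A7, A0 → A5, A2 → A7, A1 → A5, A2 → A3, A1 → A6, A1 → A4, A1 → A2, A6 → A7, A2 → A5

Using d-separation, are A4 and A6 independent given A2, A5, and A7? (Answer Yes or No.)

No — A4 and A6 are not d-separated given {A2, A5, A7}.

There are 6 undirected paths between A4 and A6; checking each against the conditioning set {A2, A5, A7}:
Path 1: A4 → A7 ← A2 → A5 ← A1 → A6
  A2 is a fork here and A2 is conditioned on, so the path is blocked at A2.
Path 2: A4 → A7 ← A2 ← A1 → A6
  A2 is a chain here and A2 is conditioned on, so the path is blocked at A2.
Path 3: A4 → A7 ← A6
  A7 is a collider and A7 is conditioned on, which opens it — no node blocks this path, so it is active.
Path 4: A4 ← A1 → A5 ← A2 → A7 ← A6
  A2 is a fork here and A2 is conditioned on, so the path is blocked at A2.
Path 5: A4 ← A1 → A2 → A7 ← A6
  A2 is a chain here and A2 is conditioned on, so the path is blocked at A2.
Path 6: A4 ← A1 → A6
  A1 is a fork and A1 is not conditioned on — no node blocks this path, so it is active.
Because an active path exists, A4 and A6 are not d-separated.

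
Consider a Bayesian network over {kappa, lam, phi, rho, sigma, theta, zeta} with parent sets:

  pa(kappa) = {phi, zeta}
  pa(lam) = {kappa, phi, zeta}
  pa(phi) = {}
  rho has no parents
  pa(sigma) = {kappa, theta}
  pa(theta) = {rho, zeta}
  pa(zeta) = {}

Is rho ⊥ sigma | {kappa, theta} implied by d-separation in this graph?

Yes

Enumerating the 4 paths from rho to sigma and testing each for blocking by {kappa, theta}:
Path 1: rho → theta → sigma
  theta is a chain here and theta is conditioned on, so the path is blocked at theta.
Path 2: rho → theta ← zeta → lam ← kappa → sigma
  lam is a collider here and neither lam nor any of its descendants is conditioned on, so the collider stays closed — the path is blocked at lam.
Path 3: rho → theta ← zeta → lam ← phi → kappa → sigma
  lam is a collider here and neither lam nor any of its descendants is conditioned on, so the collider stays closed — the path is blocked at lam.
Path 4: rho → theta ← zeta → kappa → sigma
  kappa is a chain here and kappa is conditioned on, so the path is blocked at kappa.
All paths are blocked; rho ⊥ sigma | {kappa, theta} holds.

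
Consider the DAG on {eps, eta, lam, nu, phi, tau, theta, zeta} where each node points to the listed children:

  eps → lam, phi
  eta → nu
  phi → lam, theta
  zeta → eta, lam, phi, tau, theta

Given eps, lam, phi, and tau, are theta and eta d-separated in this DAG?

No — theta and eta are not d-separated given {eps, lam, phi, tau}.

4 paths connect theta and eta; each must be blocked for d-separation to hold:
Path 1: theta ← zeta → eta
  zeta is a fork and zeta is not conditioned on — no node blocks this path, so it is active.
Path 2: theta ← phi → lam ← zeta → eta
  phi is a fork here and phi is conditioned on, so the path is blocked at phi.
Path 3: theta ← phi ← eps → lam ← zeta → eta
  phi is a chain here and phi is conditioned on, so the path is blocked at phi.
Path 4: theta ← phi ← zeta → eta
  phi is a chain here and phi is conditioned on, so the path is blocked at phi.
Because an active path exists, theta and eta are not d-separated.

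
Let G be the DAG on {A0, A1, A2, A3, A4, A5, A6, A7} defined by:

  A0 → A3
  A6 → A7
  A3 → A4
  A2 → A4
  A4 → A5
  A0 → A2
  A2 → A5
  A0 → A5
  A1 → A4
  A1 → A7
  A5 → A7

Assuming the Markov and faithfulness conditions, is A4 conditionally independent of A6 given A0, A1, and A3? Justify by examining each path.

Enumerating the 6 paths from A4 to A6 and testing each for blocking by {A0, A1, A3}:
  1. A4 ← A1 → A7 ← A6 — A1:fork[blocks]; A7:collider[blocks] ⇒ blocked
  2. A4 ← A2 ← A0 → A5 → A7 ← A6 — A2:chain[open]; A0:fork[blocks]; A5:chain[open]; A7:collider[blocks] ⇒ blocked
  3. A4 ← A2 → A5 → A7 ← A6 — A2:fork[open]; A5:chain[open]; A7:collider[blocks] ⇒ blocked
  4. A4 → A5 → A7 ← A6 — A5:chain[open]; A7:collider[blocks] ⇒ blocked
  5. A4 ← A3 ← A0 → A2 → A5 → A7 ← A6 — A3:chain[blocks]; A0:fork[blocks]; A2:chain[open]; A5:chain[open]; A7:collider[blocks] ⇒ blocked
  6. A4 ← A3 ← A0 → A5 → A7 ← A6 — A3:chain[blocks]; A0:fork[blocks]; A5:chain[open]; A7:collider[blocks] ⇒ blocked
All paths are blocked; A4 ⊥ A6 | {A0, A1, A3} holds.

Yes — A4 and A6 are d-separated given {A0, A1, A3}.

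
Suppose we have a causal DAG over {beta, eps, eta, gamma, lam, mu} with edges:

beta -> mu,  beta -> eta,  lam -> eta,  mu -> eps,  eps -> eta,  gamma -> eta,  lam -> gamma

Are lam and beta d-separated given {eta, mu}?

4 paths connect lam and beta; each must be blocked for d-separation to hold:
Path 1: lam → eta ← beta
  eta is a collider and eta is conditioned on, which opens it — no node blocks this path, so it is active.
Path 2: lam → eta ← eps ← mu ← beta
  mu is a chain here and mu is conditioned on, so the path is blocked at mu.
Path 3: lam → gamma → eta ← beta
  gamma is a chain and gamma is not conditioned on; eta is a collider and eta is conditioned on, which opens it — no node blocks this path, so it is active.
Path 4: lam → gamma → eta ← eps ← mu ← beta
  mu is a chain here and mu is conditioned on, so the path is blocked at mu.
Since the path lam → eta ← beta is active, lam and beta are not d-separated given {eta, mu}.

No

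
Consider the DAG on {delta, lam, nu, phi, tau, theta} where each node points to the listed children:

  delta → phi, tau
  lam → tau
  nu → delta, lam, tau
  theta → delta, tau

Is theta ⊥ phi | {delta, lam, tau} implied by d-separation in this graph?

Enumerating the 4 paths from theta to phi and testing each for blocking by {delta, lam, tau}:
Path 1: theta → tau ← lam ← nu → delta → phi
  lam is a chain here and lam is conditioned on, so the path is blocked at lam.
Path 2: theta → tau ← nu → delta → phi
  delta is a chain here and delta is conditioned on, so the path is blocked at delta.
Path 3: theta → tau ← delta → phi
  delta is a fork here and delta is conditioned on, so the path is blocked at delta.
Path 4: theta → delta → phi
  delta is a chain here and delta is conditioned on, so the path is blocked at delta.
All paths are blocked; theta ⊥ phi | {delta, lam, tau} holds.

Yes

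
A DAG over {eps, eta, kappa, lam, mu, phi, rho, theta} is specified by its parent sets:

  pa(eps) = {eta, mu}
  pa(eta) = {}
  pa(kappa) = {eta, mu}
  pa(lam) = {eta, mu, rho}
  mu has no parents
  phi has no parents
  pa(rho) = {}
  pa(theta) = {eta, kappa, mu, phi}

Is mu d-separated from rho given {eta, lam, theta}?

There are 6 undirected paths between mu and rho; checking each against the conditioning set {eta, lam, theta}:
Path 1: mu → kappa → theta ← eta → lam ← rho
  eta is a fork here and eta is conditioned on, so the path is blocked at eta.
Path 2: mu → kappa ← eta → lam ← rho
  eta is a fork here and eta is conditioned on, so the path is blocked at eta.
Path 3: mu → theta ← kappa ← eta → lam ← rho
  eta is a fork here and eta is conditioned on, so the path is blocked at eta.
Path 4: mu → theta ← eta → lam ← rho
  eta is a fork here and eta is conditioned on, so the path is blocked at eta.
Path 5: mu → eps ← eta → lam ← rho
  eps is a collider here and neither eps nor any of its descendants is conditioned on, so the collider stays closed — the path is blocked at eps.
Path 6: mu → lam ← rho
  lam is a collider and lam is conditioned on, which opens it — no node blocks this path, so it is active.
Because an active path exists, mu and rho are not d-separated.

No — mu and rho are not d-separated given {eta, lam, theta}.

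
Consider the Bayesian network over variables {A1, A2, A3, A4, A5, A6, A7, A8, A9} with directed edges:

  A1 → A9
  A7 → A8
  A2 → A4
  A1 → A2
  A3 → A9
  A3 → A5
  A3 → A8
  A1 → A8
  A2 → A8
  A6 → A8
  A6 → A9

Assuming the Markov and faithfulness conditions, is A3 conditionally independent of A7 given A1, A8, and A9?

No

We examine all 4 paths between A3 and A7:
Path 1: A3 → A9 ← A1 → A2 → A8 ← A7
  A1 is a fork here and A1 is conditioned on, so the path is blocked at A1.
Path 2: A3 → A9 ← A1 → A8 ← A7
  A1 is a fork here and A1 is conditioned on, so the path is blocked at A1.
Path 3: A3 → A9 ← A6 → A8 ← A7
  A9 is a collider and A9 is conditioned on, which opens it; A6 is a fork and A6 is not conditioned on; A8 is a collider and A8 is conditioned on, which opens it — no node blocks this path, so it is active.
Path 4: A3 → A8 ← A7
  A8 is a collider and A8 is conditioned on, which opens it — no node blocks this path, so it is active.
Because an active path exists, A3 and A7 are not d-separated.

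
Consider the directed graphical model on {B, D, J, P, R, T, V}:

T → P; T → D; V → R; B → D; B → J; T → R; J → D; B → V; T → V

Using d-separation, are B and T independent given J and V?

Enumerating the 4 paths from B to T and testing each for blocking by {J, V}:
  1. B → V ← T — V:collider[open] ⇒ active
  2. B → V → R ← T — V:chain[blocks]; R:collider[blocks] ⇒ blocked
  3. B → D ← T — D:collider[blocks] ⇒ blocked
  4. B → J → D ← T — J:chain[blocks]; D:collider[blocks] ⇒ blocked
Because an active path exists, B and T are not d-separated.

No — B and T are not d-separated given {J, V}.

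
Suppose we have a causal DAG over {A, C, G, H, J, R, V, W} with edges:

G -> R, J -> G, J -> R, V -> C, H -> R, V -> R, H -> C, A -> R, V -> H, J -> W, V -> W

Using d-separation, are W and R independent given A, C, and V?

Enumerating the 5 paths from W to R and testing each for blocking by {A, C, V}:
  1. W ← V → R — V:fork[blocks] ⇒ blocked
  2. W ← V → H → R — V:fork[blocks]; H:chain[open] ⇒ blocked
  3. W ← V → C ← H → R — V:fork[blocks]; C:collider[open]; H:fork[open] ⇒ blocked
  4. W ← J → R — J:fork[open] ⇒ active
  5. W ← J → G → R — J:fork[open]; G:chain[open] ⇒ active
At least one path is unblocked, so d-separation fails.

No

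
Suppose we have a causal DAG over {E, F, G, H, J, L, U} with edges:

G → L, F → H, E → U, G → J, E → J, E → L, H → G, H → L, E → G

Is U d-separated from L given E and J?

Enumerating the 5 paths from U to L and testing each for blocking by {E, J}:
  1. U ← E → G ← H → L — E:fork[blocks]; G:collider[open]; H:fork[open] ⇒ blocked
  2. U ← E → G → L — E:fork[blocks]; G:chain[open] ⇒ blocked
  3. U ← E → J ← G ← H → L — E:fork[blocks]; J:collider[open]; G:chain[open]; H:fork[open] ⇒ blocked
  4. U ← E → J ← G → L — E:fork[blocks]; J:collider[open]; G:fork[open] ⇒ blocked
  5. U ← E → L — E:fork[blocks] ⇒ blocked
Every path is blocked, so U and L are d-separated given {E, J}.

Yes — U and L are d-separated given {E, J}.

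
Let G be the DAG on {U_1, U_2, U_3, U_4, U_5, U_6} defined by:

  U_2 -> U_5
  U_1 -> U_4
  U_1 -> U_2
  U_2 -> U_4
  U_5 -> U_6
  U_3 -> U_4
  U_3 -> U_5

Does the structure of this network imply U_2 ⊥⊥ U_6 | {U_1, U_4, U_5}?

Yes — U_2 and U_6 are d-separated given {U_1, U_4, U_5}.

There are 3 undirected paths between U_2 and U_6; checking each against the conditioning set {U_1, U_4, U_5}:
Path 1: U_2 → U_4 ← U_3 → U_5 → U_6
  U_5 is a chain here and U_5 is conditioned on, so the path is blocked at U_5.
Path 2: U_2 → U_5 → U_6
  U_5 is a chain here and U_5 is conditioned on, so the path is blocked at U_5.
Path 3: U_2 ← U_1 → U_4 ← U_3 → U_5 → U_6
  U_1 is a fork here and U_1 is conditioned on, so the path is blocked at U_1.
Every path is blocked, so U_2 and U_6 are d-separated given {U_1, U_4, U_5}.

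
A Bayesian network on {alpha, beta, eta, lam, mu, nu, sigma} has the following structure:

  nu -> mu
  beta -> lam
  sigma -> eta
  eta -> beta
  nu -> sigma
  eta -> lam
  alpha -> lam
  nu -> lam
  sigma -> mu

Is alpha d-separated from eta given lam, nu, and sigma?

We examine all 4 paths between alpha and eta:
Path 1: alpha → lam ← beta ← eta
  lam is a collider and lam is conditioned on, which opens it; beta is a chain and beta is not conditioned on — no node blocks this path, so it is active.
Path 2: alpha → lam ← eta
  lam is a collider and lam is conditioned on, which opens it — no node blocks this path, so it is active.
Path 3: alpha → lam ← nu → mu ← sigma → eta
  nu is a fork here and nu is conditioned on, so the path is blocked at nu.
Path 4: alpha → lam ← nu → sigma → eta
  nu is a fork here and nu is conditioned on, so the path is blocked at nu.
Since the path alpha → lam ← beta ← eta is active, alpha and eta are not d-separated given {lam, nu, sigma}.

No — alpha and eta are not d-separated given {lam, nu, sigma}.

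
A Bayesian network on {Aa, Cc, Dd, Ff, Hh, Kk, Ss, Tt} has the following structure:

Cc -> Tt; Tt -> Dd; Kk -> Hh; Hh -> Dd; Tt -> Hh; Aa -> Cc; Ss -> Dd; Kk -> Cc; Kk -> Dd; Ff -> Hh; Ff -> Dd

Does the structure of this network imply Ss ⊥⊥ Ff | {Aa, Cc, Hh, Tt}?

Yes — Ss and Ff are d-separated given {Aa, Cc, Hh, Tt}.

There are 6 undirected paths between Ss and Ff; checking each against the conditioning set {Aa, Cc, Hh, Tt}:
Path 1: Ss → Dd ← Kk → Cc → Tt → Hh ← Ff
  Dd is a collider here and neither Dd nor any of its descendants is conditioned on, so the collider stays closed — the path is blocked at Dd.
Path 2: Ss → Dd ← Kk → Hh ← Ff
  Dd is a collider here and neither Dd nor any of its descendants is conditioned on, so the collider stays closed — the path is blocked at Dd.
Path 3: Ss → Dd ← Tt ← Cc ← Kk → Hh ← Ff
  Dd is a collider here and neither Dd nor any of its descendants is conditioned on, so the collider stays closed — the path is blocked at Dd.
Path 4: Ss → Dd ← Tt → Hh ← Ff
  Dd is a collider here and neither Dd nor any of its descendants is conditioned on, so the collider stays closed — the path is blocked at Dd.
Path 5: Ss → Dd ← Ff
  Dd is a collider here and neither Dd nor any of its descendants is conditioned on, so the collider stays closed — the path is blocked at Dd.
Path 6: Ss → Dd ← Hh ← Ff
  Dd is a collider here and neither Dd nor any of its descendants is conditioned on, so the collider stays closed — the path is blocked at Dd.
All paths are blocked; Ss ⊥ Ff | {Aa, Cc, Hh, Tt} holds.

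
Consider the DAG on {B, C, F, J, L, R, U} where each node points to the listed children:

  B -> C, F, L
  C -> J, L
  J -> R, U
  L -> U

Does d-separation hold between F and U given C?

No

There are 4 undirected paths between F and U; checking each against the conditioning set {C}:
Path 1: F ← B → C → L → U
  C is a chain here and C is conditioned on, so the path is blocked at C.
Path 2: F ← B → C → J → U
  C is a chain here and C is conditioned on, so the path is blocked at C.
Path 3: F ← B → L ← C → J → U
  L is a collider here and neither L nor any of its descendants is conditioned on, so the collider stays closed — the path is blocked at L.
Path 4: F ← B → L → U
  B is a fork and B is not conditioned on; L is a chain and L is not conditioned on — no node blocks this path, so it is active.
Because an active path exists, F and U are not d-separated.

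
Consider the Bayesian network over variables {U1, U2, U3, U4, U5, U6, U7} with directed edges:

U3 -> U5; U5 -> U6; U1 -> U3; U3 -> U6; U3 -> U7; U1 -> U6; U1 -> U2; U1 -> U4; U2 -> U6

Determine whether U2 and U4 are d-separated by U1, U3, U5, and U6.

Yes

Enumerating the 4 paths from U2 to U4 and testing each for blocking by {U1, U3, U5, U6}:
Path 1: U2 ← U1 → U4
  U1 is a fork here and U1 is conditioned on, so the path is blocked at U1.
Path 2: U2 → U6 ← U1 → U4
  U1 is a fork here and U1 is conditioned on, so the path is blocked at U1.
Path 3: U2 → U6 ← U3 ← U1 → U4
  U3 is a chain here and U3 is conditioned on, so the path is blocked at U3.
Path 4: U2 → U6 ← U5 ← U3 ← U1 → U4
  U5 is a chain here and U5 is conditioned on, so the path is blocked at U5.
All paths are blocked; U2 ⊥ U4 | {U1, U3, U5, U6} holds.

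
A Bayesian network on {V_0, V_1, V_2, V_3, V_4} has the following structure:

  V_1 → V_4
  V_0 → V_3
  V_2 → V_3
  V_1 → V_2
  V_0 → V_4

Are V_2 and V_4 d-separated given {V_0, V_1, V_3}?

Enumerating the 2 paths from V_2 to V_4 and testing each for blocking by {V_0, V_1, V_3}:
  1. V_2 → V_3 ← V_0 → V_4 — V_3:collider[open]; V_0:fork[blocks] ⇒ blocked
  2. V_2 ← V_1 → V_4 — V_1:fork[blocks] ⇒ blocked
All paths are blocked; V_2 ⊥ V_4 | {V_0, V_1, V_3} holds.

Yes — V_2 and V_4 are d-separated given {V_0, V_1, V_3}.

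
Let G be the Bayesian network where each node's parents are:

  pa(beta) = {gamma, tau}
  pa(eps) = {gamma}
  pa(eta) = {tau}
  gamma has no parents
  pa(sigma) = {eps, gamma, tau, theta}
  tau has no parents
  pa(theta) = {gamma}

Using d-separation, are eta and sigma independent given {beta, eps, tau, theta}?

We examine all 4 paths between eta and sigma:
Path 1: eta ← tau → beta ← gamma → eps → sigma
  tau is a fork here and tau is conditioned on, so the path is blocked at tau.
Path 2: eta ← tau → beta ← gamma → theta → sigma
  tau is a fork here and tau is conditioned on, so the path is blocked at tau.
Path 3: eta ← tau → beta ← gamma → sigma
  tau is a fork here and tau is conditioned on, so the path is blocked at tau.
Path 4: eta ← tau → sigma
  tau is a fork here and tau is conditioned on, so the path is blocked at tau.
Every path is blocked, so eta and sigma are d-separated given {beta, eps, tau, theta}.

Yes — eta and sigma are d-separated given {beta, eps, tau, theta}.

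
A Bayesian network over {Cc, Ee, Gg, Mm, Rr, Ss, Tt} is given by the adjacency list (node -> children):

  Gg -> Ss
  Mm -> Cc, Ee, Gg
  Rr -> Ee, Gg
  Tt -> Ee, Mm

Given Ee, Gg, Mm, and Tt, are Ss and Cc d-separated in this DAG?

Enumerating the 3 paths from Ss to Cc and testing each for blocking by {Ee, Gg, Mm, Tt}:
  1. Ss ← Gg ← Rr → Ee ← Tt → Mm → Cc — Gg:chain[blocks]; Rr:fork[open]; Ee:collider[open]; Tt:fork[blocks]; Mm:chain[blocks] ⇒ blocked
  2. Ss ← Gg ← Rr → Ee ← Mm → Cc — Gg:chain[blocks]; Rr:fork[open]; Ee:collider[open]; Mm:fork[blocks] ⇒ blocked
  3. Ss ← Gg ← Mm → Cc — Gg:chain[blocks]; Mm:fork[blocks] ⇒ blocked
Every path is blocked, so Ss and Cc are d-separated given {Ee, Gg, Mm, Tt}.

Yes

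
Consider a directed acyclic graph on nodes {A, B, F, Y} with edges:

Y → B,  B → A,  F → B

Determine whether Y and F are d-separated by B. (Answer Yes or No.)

There is one path between Y and F:
  1. Y → B ← F — B:collider[open] ⇒ active
Because an active path exists, Y and F are not d-separated.

No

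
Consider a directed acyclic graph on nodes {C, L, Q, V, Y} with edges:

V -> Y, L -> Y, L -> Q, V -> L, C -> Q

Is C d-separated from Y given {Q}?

No

Enumerating the 2 paths from C to Y and testing each for blocking by {Q}:
Path 1: C → Q ← L → Y
  Q is a collider and Q is conditioned on, which opens it; L is a fork and L is not conditioned on — no node blocks this path, so it is active.
Path 2: C → Q ← L ← V → Y
  Q is a collider and Q is conditioned on, which opens it; L is a chain and L is not conditioned on; V is a fork and V is not conditioned on — no node blocks this path, so it is active.
Because an active path exists, C and Y are not d-separated.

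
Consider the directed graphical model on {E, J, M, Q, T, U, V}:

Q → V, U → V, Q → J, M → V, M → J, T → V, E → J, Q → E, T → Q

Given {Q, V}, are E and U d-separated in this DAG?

We examine all 6 paths between E and U:
Path 1: E ← Q ← T → V ← U
  Q is a chain here and Q is conditioned on, so the path is blocked at Q.
Path 2: E ← Q → V ← U
  Q is a fork here and Q is conditioned on, so the path is blocked at Q.
Path 3: E ← Q → J ← M → V ← U
  Q is a fork here and Q is conditioned on, so the path is blocked at Q.
Path 4: E → J ← Q ← T → V ← U
  J is a collider here and neither J nor any of its descendants is conditioned on, so the collider stays closed — the path is blocked at J.
Path 5: E → J ← Q → V ← U
  J is a collider here and neither J nor any of its descendants is conditioned on, so the collider stays closed — the path is blocked at J.
Path 6: E → J ← M → V ← U
  J is a collider here and neither J nor any of its descendants is conditioned on, so the collider stays closed — the path is blocked at J.
Since every path is blocked, d-separation holds.

Yes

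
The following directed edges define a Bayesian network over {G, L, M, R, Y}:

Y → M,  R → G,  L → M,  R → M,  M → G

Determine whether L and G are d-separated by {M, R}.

Yes

We examine all 2 paths between L and G:
Path 1: L → M → G
  M is a chain here and M is conditioned on, so the path is blocked at M.
Path 2: L → M ← R → G
  R is a fork here and R is conditioned on, so the path is blocked at R.
Every path is blocked, so L and G are d-separated given {M, R}.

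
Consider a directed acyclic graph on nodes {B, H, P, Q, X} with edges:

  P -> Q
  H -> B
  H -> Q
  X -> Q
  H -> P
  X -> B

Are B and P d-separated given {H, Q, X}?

Yes — B and P are d-separated given {H, Q, X}.

4 paths connect B and P; each must be blocked for d-separation to hold:
  1. B ← H → Q ← P — H:fork[blocks]; Q:collider[open] ⇒ blocked
  2. B ← H → P — H:fork[blocks] ⇒ blocked
  3. B ← X → Q ← H → P — X:fork[blocks]; Q:collider[open]; H:fork[blocks] ⇒ blocked
  4. B ← X → Q ← P — X:fork[blocks]; Q:collider[open] ⇒ blocked
Every path is blocked, so B and P are d-separated given {H, Q, X}.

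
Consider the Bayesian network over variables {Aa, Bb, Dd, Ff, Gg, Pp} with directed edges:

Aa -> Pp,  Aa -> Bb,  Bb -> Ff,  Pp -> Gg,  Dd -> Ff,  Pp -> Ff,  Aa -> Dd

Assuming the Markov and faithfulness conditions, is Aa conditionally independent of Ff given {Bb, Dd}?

Enumerating the 3 paths from Aa to Ff and testing each for blocking by {Bb, Dd}:
Path 1: Aa → Dd → Ff
  Dd is a chain here and Dd is conditioned on, so the path is blocked at Dd.
Path 2: Aa → Bb → Ff
  Bb is a chain here and Bb is conditioned on, so the path is blocked at Bb.
Path 3: Aa → Pp → Ff
  Pp is a chain and Pp is not conditioned on — no node blocks this path, so it is active.
Because an active path exists, Aa and Ff are not d-separated.

No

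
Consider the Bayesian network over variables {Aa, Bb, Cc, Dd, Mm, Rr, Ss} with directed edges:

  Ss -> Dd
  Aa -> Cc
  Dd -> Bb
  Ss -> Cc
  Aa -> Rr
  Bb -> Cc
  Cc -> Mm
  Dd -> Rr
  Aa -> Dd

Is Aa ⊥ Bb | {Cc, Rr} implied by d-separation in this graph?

No

We examine all 6 paths between Aa and Bb:
  1. Aa → Dd ← Ss → Cc ← Bb — Dd:collider[open]; Ss:fork[open]; Cc:collider[open] ⇒ active
  2. Aa → Dd → Bb — Dd:chain[open] ⇒ active
  3. Aa → Cc ← Ss → Dd → Bb — Cc:collider[open]; Ss:fork[open]; Dd:chain[open] ⇒ active
  4. Aa → Cc ← Bb — Cc:collider[open] ⇒ active
  5. Aa → Rr ← Dd ← Ss → Cc ← Bb — Rr:collider[open]; Dd:chain[open]; Ss:fork[open]; Cc:collider[open] ⇒ active
  6. Aa → Rr ← Dd → Bb — Rr:collider[open]; Dd:fork[open] ⇒ active
Since the path Aa → Dd ← Ss → Cc ← Bb is active, Aa and Bb are not d-separated given {Cc, Rr}.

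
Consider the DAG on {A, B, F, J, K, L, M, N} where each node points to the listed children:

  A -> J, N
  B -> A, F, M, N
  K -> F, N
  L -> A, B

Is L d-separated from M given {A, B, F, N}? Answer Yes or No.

Yes

4 paths connect L and M; each must be blocked for d-separation to hold:
  1. L → A → N ← K → F ← B → M — A:chain[blocks]; N:collider[open]; K:fork[open]; F:collider[open]; B:fork[blocks] ⇒ blocked
  2. L → A → N ← B → M — A:chain[blocks]; N:collider[open]; B:fork[blocks] ⇒ blocked
  3. L → A ← B → M — A:collider[open]; B:fork[blocks] ⇒ blocked
  4. L → B → M — B:chain[blocks] ⇒ blocked
Since every path is blocked, d-separation holds.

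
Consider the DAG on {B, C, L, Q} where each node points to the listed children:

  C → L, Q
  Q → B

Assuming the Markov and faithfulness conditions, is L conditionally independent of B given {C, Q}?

There is one path between L and B:
Path 1: L ← C → Q → B
  C is a fork here and C is conditioned on, so the path is blocked at C.
Every path is blocked, so L and B are d-separated given {C, Q}.

Yes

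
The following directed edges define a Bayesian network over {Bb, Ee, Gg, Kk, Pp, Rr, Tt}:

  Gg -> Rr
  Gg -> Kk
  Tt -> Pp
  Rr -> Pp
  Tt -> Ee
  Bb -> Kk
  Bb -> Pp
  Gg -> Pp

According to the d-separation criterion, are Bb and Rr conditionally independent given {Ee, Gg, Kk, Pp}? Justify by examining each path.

There are 4 undirected paths between Bb and Rr; checking each against the conditioning set {Ee, Gg, Kk, Pp}:
Path 1: Bb → Pp ← Rr
  Pp is a collider and Pp is conditioned on, which opens it — no node blocks this path, so it is active.
Path 2: Bb → Pp ← Gg → Rr
  Gg is a fork here and Gg is conditioned on, so the path is blocked at Gg.
Path 3: Bb → Kk ← Gg → Pp ← Rr
  Gg is a fork here and Gg is conditioned on, so the path is blocked at Gg.
Path 4: Bb → Kk ← Gg → Rr
  Gg is a fork here and Gg is conditioned on, so the path is blocked at Gg.
Since the path Bb → Pp ← Rr is active, Bb and Rr are not d-separated given {Ee, Gg, Kk, Pp}.

No — Bb and Rr are not d-separated given {Ee, Gg, Kk, Pp}.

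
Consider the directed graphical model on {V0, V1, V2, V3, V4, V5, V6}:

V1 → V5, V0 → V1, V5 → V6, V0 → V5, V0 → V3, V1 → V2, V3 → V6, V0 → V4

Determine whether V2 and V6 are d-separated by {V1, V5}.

Enumerating the 4 paths from V2 to V6 and testing each for blocking by {V1, V5}:
Path 1: V2 ← V1 → V5 ← V0 → V3 → V6
  V1 is a fork here and V1 is conditioned on, so the path is blocked at V1.
Path 2: V2 ← V1 → V5 → V6
  V1 is a fork here and V1 is conditioned on, so the path is blocked at V1.
Path 3: V2 ← V1 ← V0 → V5 → V6
  V1 is a chain here and V1 is conditioned on, so the path is blocked at V1.
Path 4: V2 ← V1 ← V0 → V3 → V6
  V1 is a chain here and V1 is conditioned on, so the path is blocked at V1.
All paths are blocked; V2 ⊥ V6 | {V1, V5} holds.

Yes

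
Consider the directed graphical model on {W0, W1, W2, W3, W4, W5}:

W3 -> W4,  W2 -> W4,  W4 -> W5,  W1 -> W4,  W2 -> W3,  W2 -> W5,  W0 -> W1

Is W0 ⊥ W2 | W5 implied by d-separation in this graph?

3 paths connect W0 and W2; each must be blocked for d-separation to hold:
Path 1: W0 → W1 → W4 ← W3 ← W2
  W1 is a chain and W1 is not conditioned on; W4 is a collider and its descendant W5 is conditioned on, which opens it; W3 is a chain and W3 is not conditioned on — no node blocks this path, so it is active.
Path 2: W0 → W1 → W4 ← W2
  W1 is a chain and W1 is not conditioned on; W4 is a collider and its descendant W5 is conditioned on, which opens it — no node blocks this path, so it is active.
Path 3: W0 → W1 → W4 → W5 ← W2
  W1 is a chain and W1 is not conditioned on; W4 is a chain and W4 is not conditioned on; W5 is a collider and W5 is conditioned on, which opens it — no node blocks this path, so it is active.
At least one path is unblocked, so d-separation fails.

No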